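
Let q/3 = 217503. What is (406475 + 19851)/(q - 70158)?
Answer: 426326/582351 ≈ 0.73208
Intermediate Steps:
q = 652509 (q = 3*217503 = 652509)
(406475 + 19851)/(q - 70158) = (406475 + 19851)/(652509 - 70158) = 426326/582351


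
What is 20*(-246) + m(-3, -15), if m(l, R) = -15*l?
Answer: -4875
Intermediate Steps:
20*(-246) + m(-3, -15) = 20*(-246) - 15*(-3) = -4920 + 45 = -4875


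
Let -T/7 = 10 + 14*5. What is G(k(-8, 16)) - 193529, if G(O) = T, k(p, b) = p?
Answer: -194089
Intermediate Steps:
T = -560 (T = -7*(10 + 14*5) = -7*(10 + 70) = -7*80 = -560)
G(O) = -560
G(k(-8, 16)) - 193529 = -560 - 193529 = -194089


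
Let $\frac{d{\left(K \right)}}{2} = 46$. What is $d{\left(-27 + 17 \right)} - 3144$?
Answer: $-3052$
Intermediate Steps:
$d{\left(K \right)} = 92$ ($d{\left(K \right)} = 2 \cdot 46 = 92$)
$d{\left(-27 + 17 \right)} - 3144 = 92 - 3144 = -3052$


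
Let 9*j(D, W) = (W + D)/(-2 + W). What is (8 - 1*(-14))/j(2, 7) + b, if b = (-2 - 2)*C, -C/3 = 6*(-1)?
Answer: 38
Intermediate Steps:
C = 18 (C = -18*(-1) = -3*(-6) = 18)
j(D, W) = (D + W)/(9*(-2 + W)) (j(D, W) = ((W + D)/(-2 + W))/9 = ((D + W)/(-2 + W))/9 = (D + W)/(9*(-2 + W)))
b = -72 (b = (-2 - 2)*18 = -4*18 = -72)
(8 - 1*(-14))/j(2, 7) + b = (8 - 1*(-14))/(((2 + 7)/(9*(-2 + 7)))) - 72 = (8 + 14)/(((⅑)*9/5)) - 72 = 22/((⅑)*(⅕)*9) - 72 = 22/(⅕) - 72 = 5*22 - 72 = 110 - 72 = 38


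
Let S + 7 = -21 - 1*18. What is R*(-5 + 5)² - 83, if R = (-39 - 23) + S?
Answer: -83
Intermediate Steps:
S = -46 (S = -7 + (-21 - 1*18) = -7 + (-21 - 18) = -7 - 39 = -46)
R = -108 (R = (-39 - 23) - 46 = -62 - 46 = -108)
R*(-5 + 5)² - 83 = -108*(-5 + 5)² - 83 = -108*0² - 83 = -108*0 - 83 = 0 - 83 = -83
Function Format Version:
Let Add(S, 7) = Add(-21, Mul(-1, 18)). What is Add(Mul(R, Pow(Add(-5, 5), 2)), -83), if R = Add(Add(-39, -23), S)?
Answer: -83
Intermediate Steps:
S = -46 (S = Add(-7, Add(-21, Mul(-1, 18))) = Add(-7, Add(-21, -18)) = Add(-7, -39) = -46)
R = -108 (R = Add(Add(-39, -23), -46) = Add(-62, -46) = -108)
Add(Mul(R, Pow(Add(-5, 5), 2)), -83) = Add(Mul(-108, Pow(Add(-5, 5), 2)), -83) = Add(Mul(-108, Pow(0, 2)), -83) = Add(Mul(-108, 0), -83) = Add(0, -83) = -83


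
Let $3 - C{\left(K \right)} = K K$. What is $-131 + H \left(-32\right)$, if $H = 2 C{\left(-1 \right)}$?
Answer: $-259$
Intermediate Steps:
$C{\left(K \right)} = 3 - K^{2}$ ($C{\left(K \right)} = 3 - K K = 3 - K^{2}$)
$H = 4$ ($H = 2 \left(3 - \left(-1\right)^{2}\right) = 2 \left(3 - 1\right) = 2 \cdot 2 = 4$)
$-131 + H \left(-32\right) = -131 + 4 \left(-32\right) = -131 - 128 = -259$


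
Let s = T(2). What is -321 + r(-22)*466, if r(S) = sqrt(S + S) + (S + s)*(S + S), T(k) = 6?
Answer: 327743 + 932*I*sqrt(11) ≈ 3.2774e+5 + 3091.1*I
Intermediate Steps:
s = 6
r(S) = sqrt(2)*sqrt(S) + 2*S*(6 + S) (r(S) = sqrt(S + S) + (S + 6)*(S + S) = sqrt(2*S) + (6 + S)*(2*S) = sqrt(2)*sqrt(S) + 2*S*(6 + S))
-321 + r(-22)*466 = -321 + (2*(-22)**2 + 12*(-22) + sqrt(2)*sqrt(-22))*466 = -321 + (2*484 - 264 + sqrt(2)*(I*sqrt(22)))*466 = -321 + (968 - 264 + 2*I*sqrt(11))*466 = -321 + (704 + 2*I*sqrt(11))*466 = -321 + (328064 + 932*I*sqrt(11)) = 327743 + 932*I*sqrt(11)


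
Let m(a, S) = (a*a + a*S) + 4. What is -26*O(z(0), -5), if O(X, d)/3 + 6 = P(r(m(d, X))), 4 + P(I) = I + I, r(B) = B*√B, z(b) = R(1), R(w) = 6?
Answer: 780 + 156*I ≈ 780.0 + 156.0*I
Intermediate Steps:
m(a, S) = 4 + a² + S*a (m(a, S) = (a² + S*a) + 4 = 4 + a² + S*a)
z(b) = 6
r(B) = B^(3/2)
P(I) = -4 + 2*I (P(I) = -4 + (I + I) = -4 + 2*I)
O(X, d) = -30 + 6*(4 + d² + X*d)^(3/2) (O(X, d) = -18 + 3*(-4 + 2*(4 + d² + X*d)^(3/2)) = -18 + (-12 + 6*(4 + d² + X*d)^(3/2)) = -30 + 6*(4 + d² + X*d)^(3/2))
-26*O(z(0), -5) = -26*(-30 + 6*(4 + (-5)² + 6*(-5))^(3/2)) = -26*(-30 + 6*(4 + 25 - 30)^(3/2)) = -26*(-30 + 6*(-1)^(3/2)) = -26*(-30 + 6*(-I)) = -26*(-30 - 6*I) = 780 + 156*I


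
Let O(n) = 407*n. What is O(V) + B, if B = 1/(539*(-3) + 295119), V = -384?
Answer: -45870840575/293502 ≈ -1.5629e+5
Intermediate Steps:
B = 1/293502 (B = 1/(-1617 + 295119) = 1/293502 ≈ 3.4071e-6)
O(V) + B = 407*(-384) + 1/293502 = -156288 + 1/293502 = -45870840575/293502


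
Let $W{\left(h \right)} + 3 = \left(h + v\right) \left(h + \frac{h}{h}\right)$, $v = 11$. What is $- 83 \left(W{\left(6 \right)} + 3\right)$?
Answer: $-9877$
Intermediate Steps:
$W{\left(h \right)} = -3 + \left(1 + h\right) \left(11 + h\right)$ ($W{\left(h \right)} = -3 + \left(h + 11\right) \left(h + \frac{h}{h}\right) = -3 + \left(11 + h\right) \left(h + 1\right) = -3 + \left(11 + h\right) \left(1 + h\right) = -3 + \left(1 + h\right) \left(11 + h\right)$)
$- 83 \left(W{\left(6 \right)} + 3\right) = - 83 \left(\left(8 + 6^{2} + 12 \cdot 6\right) + 3\right) = - 83 \left(\left(8 + 36 + 72\right) + 3\right) = - 83 \left(116 + 3\right) = \left(-83\right) 119 = -9877$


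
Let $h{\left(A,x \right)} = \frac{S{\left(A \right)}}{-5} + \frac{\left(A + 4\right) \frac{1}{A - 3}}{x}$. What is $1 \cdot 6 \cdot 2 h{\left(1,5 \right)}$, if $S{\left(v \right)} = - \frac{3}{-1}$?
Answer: $- \frac{66}{5} \approx -13.2$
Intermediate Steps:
$S{\left(v \right)} = 3$ ($S{\left(v \right)} = \left(-3\right) \left(-1\right) = 3$)
$h{\left(A,x \right)} = - \frac{3}{5} + \frac{4 + A}{x \left(-3 + A\right)}$ ($h{\left(A,x \right)} = \frac{3}{-5} + \frac{\left(A + 4\right) \frac{1}{A - 3}}{x} = 3 \left(- \frac{1}{5}\right) + \frac{\left(4 + A\right) \frac{1}{-3 + A}}{x} = - \frac{3}{5} + \frac{\frac{1}{-3 + A} \left(4 + A\right)}{x} = - \frac{3}{5} + \frac{4 + A}{x \left(-3 + A\right)}$)
$1 \cdot 6 \cdot 2 h{\left(1,5 \right)} = 1 \cdot 6 \cdot 2 \frac{20 + 5 \cdot 1 + 9 \cdot 5 - 3 \cdot 5}{5 \cdot 5 \left(-3 + 1\right)} = 1 \cdot 12 \cdot \frac{1}{5} \cdot \frac{1}{5} \frac{1}{-2} \left(20 + 5 + 45 - 15\right) = 12 \cdot \frac{1}{5} \cdot \frac{1}{5} \left(- \frac{1}{2}\right) 55 = 12 \left(- \frac{11}{10}\right) = - \frac{66}{5}$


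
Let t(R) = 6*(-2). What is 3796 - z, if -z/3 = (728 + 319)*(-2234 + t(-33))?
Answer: -7050890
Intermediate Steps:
t(R) = -12
z = 7054686 (z = -3*(728 + 319)*(-2234 - 12) = -3141*(-2246) = -3*(-2351562) = 7054686)
3796 - z = 3796 - 1*7054686 = 3796 - 7054686 = -7050890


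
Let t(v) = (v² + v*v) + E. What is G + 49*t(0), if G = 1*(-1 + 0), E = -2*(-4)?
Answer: 391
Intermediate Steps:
E = 8
t(v) = 8 + 2*v² (t(v) = (v² + v*v) + 8 = (v² + v²) + 8 = 2*v² + 8 = 8 + 2*v²)
G = -1 (G = 1*(-1) = -1)
G + 49*t(0) = -1 + 49*(8 + 2*0²) = -1 + 49*(8 + 2*0) = -1 + 49*(8 + 0) = -1 + 49*8 = -1 + 392 = 391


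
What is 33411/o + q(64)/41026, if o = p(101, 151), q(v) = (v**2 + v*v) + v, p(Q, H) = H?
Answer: 685983171/3097463 ≈ 221.47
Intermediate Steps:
q(v) = v + 2*v**2 (q(v) = (v**2 + v**2) + v = 2*v**2 + v = v + 2*v**2)
o = 151
33411/o + q(64)/41026 = 33411/151 + (64*(1 + 2*64))/41026 = 33411*(1/151) + (64*(1 + 128))*(1/41026) = 33411/151 + (64*129)*(1/41026) = 33411/151 + 8256*(1/41026) = 33411/151 + 4128/20513 = 685983171/3097463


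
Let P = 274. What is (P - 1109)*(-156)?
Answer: 130260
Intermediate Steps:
(P - 1109)*(-156) = (274 - 1109)*(-156) = -835*(-156) = 130260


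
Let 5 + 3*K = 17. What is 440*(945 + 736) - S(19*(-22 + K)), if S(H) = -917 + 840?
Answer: 739717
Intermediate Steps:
K = 4 (K = -5/3 + (⅓)*17 = -5/3 + 17/3 = 4)
S(H) = -77
440*(945 + 736) - S(19*(-22 + K)) = 440*(945 + 736) - 1*(-77) = 440*1681 + 77 = 739640 + 77 = 739717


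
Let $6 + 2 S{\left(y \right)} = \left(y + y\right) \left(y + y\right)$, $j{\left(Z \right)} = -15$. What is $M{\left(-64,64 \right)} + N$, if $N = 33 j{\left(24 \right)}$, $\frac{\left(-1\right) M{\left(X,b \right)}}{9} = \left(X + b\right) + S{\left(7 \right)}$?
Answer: $-1350$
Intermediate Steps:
$S{\left(y \right)} = -3 + 2 y^{2}$ ($S{\left(y \right)} = -3 + \frac{\left(y + y\right) \left(y + y\right)}{2} = -3 + \frac{2 y 2 y}{2} = -3 + \frac{4 y^{2}}{2} = -3 + 2 y^{2}$)
$M{\left(X,b \right)} = -855 - 9 X - 9 b$ ($M{\left(X,b \right)} = - 9 \left(\left(X + b\right) - \left(3 - 2 \cdot 7^{2}\right)\right) = - 9 \left(\left(X + b\right) + \left(-3 + 2 \cdot 49\right)\right) = - 9 \left(\left(X + b\right) + \left(-3 + 98\right)\right) = - 9 \left(\left(X + b\right) + 95\right) = - 9 \left(95 + X + b\right) = -855 - 9 X - 9 b$)
$N = -495$ ($N = 33 \left(-15\right) = -495$)
$M{\left(-64,64 \right)} + N = \left(-855 - -576 - 576\right) - 495 = \left(-855 + 576 - 576\right) - 495 = -855 - 495 = -1350$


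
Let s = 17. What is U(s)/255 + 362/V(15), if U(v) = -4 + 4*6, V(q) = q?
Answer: 2058/85 ≈ 24.212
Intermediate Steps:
U(v) = 20 (U(v) = -4 + 24 = 20)
U(s)/255 + 362/V(15) = 20/255 + 362/15 = 20*(1/255) + 362*(1/15) = 4/51 + 362/15 = 2058/85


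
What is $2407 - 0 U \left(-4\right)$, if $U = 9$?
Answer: $2407$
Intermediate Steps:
$2407 - 0 U \left(-4\right) = 2407 - 0 \cdot 9 \left(-4\right) = 2407 - 0 \left(-4\right) = 2407 - 0 = 2407 + 0 = 2407$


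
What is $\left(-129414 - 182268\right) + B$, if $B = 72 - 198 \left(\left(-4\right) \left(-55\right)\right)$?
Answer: $-355170$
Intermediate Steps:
$B = -43488$ ($B = 72 - 43560 = -43488$)
$\left(-129414 - 182268\right) + B = \left(-129414 - 182268\right) - 43488 = -311682 - 43488 = -355170$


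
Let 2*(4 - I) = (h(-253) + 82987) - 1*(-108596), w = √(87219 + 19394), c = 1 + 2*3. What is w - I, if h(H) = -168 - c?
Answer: 95700 + √106613 ≈ 96027.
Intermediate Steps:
c = 7 (c = 1 + 6 = 7)
h(H) = -175 (h(H) = -168 - 1*7 = -168 - 7 = -175)
w = √106613 ≈ 326.52
I = -95700 (I = 4 - ((-175 + 82987) - 1*(-108596))/2 = 4 - (82812 + 108596)/2 = 4 - ½*191408 = 4 - 95704 = -95700)
w - I = √106613 - 1*(-95700) = √106613 + 95700 = 95700 + √106613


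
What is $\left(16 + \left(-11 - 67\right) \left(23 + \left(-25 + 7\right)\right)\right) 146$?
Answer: $-54604$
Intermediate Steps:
$\left(16 + \left(-11 - 67\right) \left(23 + \left(-25 + 7\right)\right)\right) 146 = \left(16 - 78 \left(23 - 18\right)\right) 146 = \left(16 - 390\right) 146 = \left(-374\right) 146 = -54604$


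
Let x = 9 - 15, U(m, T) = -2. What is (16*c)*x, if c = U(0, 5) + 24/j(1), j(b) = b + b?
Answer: -960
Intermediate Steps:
j(b) = 2*b
x = -6
c = 10 (c = -2 + 24/((2*1)) = -2 + 24/2 = -2 + 24*(1/2) = -2 + 12 = 10)
(16*c)*x = (16*10)*(-6) = 160*(-6) = -960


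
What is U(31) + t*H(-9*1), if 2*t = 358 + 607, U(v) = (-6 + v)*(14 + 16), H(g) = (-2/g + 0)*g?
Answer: -215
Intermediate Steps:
H(g) = -2 (H(g) = (-2/g)*g = -2)
U(v) = -180 + 30*v (U(v) = (-6 + v)*30 = -180 + 30*v)
t = 965/2 (t = (358 + 607)/2 = (½)*965 = 965/2 ≈ 482.50)
U(31) + t*H(-9*1) = (-180 + 30*31) + (965/2)*(-2) = (-180 + 930) - 965 = 750 - 965 = -215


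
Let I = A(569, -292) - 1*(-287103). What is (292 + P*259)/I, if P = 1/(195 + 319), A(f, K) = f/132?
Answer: 9922902/9739828405 ≈ 0.0010188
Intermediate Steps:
A(f, K) = f/132 (A(f, K) = f*(1/132) = f/132)
P = 1/514 ≈ 0.0019455
I = 37898165/132 (I = (1/132)*569 - 1*(-287103) = 569/132 + 287103 = 37898165/132 ≈ 2.8711e+5)
(292 + P*259)/I = (292 + (1/514)*259)/(37898165/132) = (292 + 259/514)*(132/37898165) = (150347/514)*(132/37898165) = 9922902/9739828405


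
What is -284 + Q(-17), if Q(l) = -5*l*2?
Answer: -114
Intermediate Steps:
Q(l) = -10*l
-284 + Q(-17) = -284 - 10*(-17) = -284 + 170 = -114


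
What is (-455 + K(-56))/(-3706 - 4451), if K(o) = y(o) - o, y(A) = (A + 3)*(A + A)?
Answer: -5537/8157 ≈ -0.67880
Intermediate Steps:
y(A) = 2*A*(3 + A) (y(A) = (3 + A)*(2*A) = 2*A*(3 + A))
K(o) = -o + 2*o*(3 + o) (K(o) = 2*o*(3 + o) - o = -o + 2*o*(3 + o))
(-455 + K(-56))/(-3706 - 4451) = (-455 - 56*(5 + 2*(-56)))/(-3706 - 4451) = (-455 - 56*(5 - 112))/(-8157) = (-455 - 56*(-107))*(-1/8157) = (-455 + 5992)*(-1/8157) = 5537*(-1/8157) = -5537/8157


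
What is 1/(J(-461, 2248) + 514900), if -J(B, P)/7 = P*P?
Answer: -1/34859628 ≈ -2.8686e-8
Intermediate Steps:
J(B, P) = -7*P**2 (J(B, P) = -7*P*P = -7*P**2)
1/(J(-461, 2248) + 514900) = 1/(-7*2248**2 + 514900) = 1/(-7*5053504 + 514900) = 1/(-35374528 + 514900) = 1/(-34859628) = -1/34859628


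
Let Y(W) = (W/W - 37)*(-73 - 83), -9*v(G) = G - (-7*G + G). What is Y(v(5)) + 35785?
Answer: 41401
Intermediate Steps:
v(G) = -7*G/9 (v(G) = -(G - (-7*G + G))/9 = -(G - (-6)*G)/9 = -(G + 6*G)/9 = -7*G/9)
Y(W) = 5616 (Y(W) = (1 - 37)*(-156) = -36*(-156) = 5616)
Y(v(5)) + 35785 = 5616 + 35785 = 41401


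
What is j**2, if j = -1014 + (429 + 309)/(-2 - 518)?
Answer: 69700752081/67600 ≈ 1.0311e+6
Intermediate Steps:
j = -264009/260 (j = -1014 + 738/(-520) = -1014 + 738*(-1/520) = -1014 - 369/260 = -264009/260 ≈ -1015.4)
j**2 = (-264009/260)**2 = 69700752081/67600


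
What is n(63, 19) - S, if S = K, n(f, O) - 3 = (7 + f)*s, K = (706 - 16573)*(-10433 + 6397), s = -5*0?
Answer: -64039209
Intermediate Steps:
s = 0
K = 64039212 (K = -15867*(-4036) = 64039212)
n(f, O) = 3 (n(f, O) = 3 + (7 + f)*0 = 3 + 0 = 3)
S = 64039212
n(63, 19) - S = 3 - 1*64039212 = 3 - 64039212 = -64039209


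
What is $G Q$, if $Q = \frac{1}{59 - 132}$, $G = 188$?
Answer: $- \frac{188}{73} \approx -2.5753$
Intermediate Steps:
$Q = - \frac{1}{73}$ ($Q = \frac{1}{-73} = - \frac{1}{73} \approx -0.013699$)
$G Q = 188 \left(- \frac{1}{73}\right) = - \frac{188}{73}$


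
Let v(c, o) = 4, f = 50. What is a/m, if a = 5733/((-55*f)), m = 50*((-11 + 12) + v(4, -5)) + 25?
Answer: -5733/756250 ≈ -0.0075808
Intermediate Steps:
m = 275 (m = 50*((-11 + 12) + 4) + 25 = 50*(1 + 4) + 25 = 50*5 + 25 = 250 + 25 = 275)
a = -5733/2750 (a = 5733/((-55*50)) = 5733/(-2750) = 5733*(-1/2750) = -5733/2750 ≈ -2.0847)
a/m = -5733/2750/275 = -5733/2750*1/275 = -5733/756250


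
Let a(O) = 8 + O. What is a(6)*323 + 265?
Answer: 4787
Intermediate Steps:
a(6)*323 + 265 = (8 + 6)*323 + 265 = 14*323 + 265 = 4522 + 265 = 4787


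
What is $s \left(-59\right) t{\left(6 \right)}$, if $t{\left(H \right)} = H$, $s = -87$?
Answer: $30798$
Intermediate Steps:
$s \left(-59\right) t{\left(6 \right)} = \left(-87\right) \left(-59\right) 6 = 5133 \cdot 6 = 30798$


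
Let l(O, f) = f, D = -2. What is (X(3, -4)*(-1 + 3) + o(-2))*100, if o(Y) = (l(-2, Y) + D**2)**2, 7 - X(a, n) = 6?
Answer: 600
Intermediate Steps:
X(a, n) = 1 (X(a, n) = 7 - 1*6 = 7 - 6 = 1)
o(Y) = (4 + Y)**2 (o(Y) = (Y + (-2)**2)**2 = (Y + 4)**2 = (4 + Y)**2)
(X(3, -4)*(-1 + 3) + o(-2))*100 = (1*(-1 + 3) + (4 - 2)**2)*100 = (1*2 + 2**2)*100 = (2 + 4)*100 = 6*100 = 600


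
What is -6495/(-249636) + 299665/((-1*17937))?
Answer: -24896890375/1492573644 ≈ -16.681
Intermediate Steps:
-6495/(-249636) + 299665/((-1*17937)) = -6495*(-1/249636) + 299665/(-17937) = 2165/83212 + 299665*(-1/17937) = 2165/83212 - 299665/17937 = -24896890375/1492573644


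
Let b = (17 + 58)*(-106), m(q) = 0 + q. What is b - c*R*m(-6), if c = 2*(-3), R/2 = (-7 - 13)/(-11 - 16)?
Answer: -24010/3 ≈ -8003.3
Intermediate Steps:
R = 40/27 (R = 2*((-7 - 13)/(-11 - 16)) = 2*(-20/(-27)) = 2*(-20*(-1/27)) = 2*(20/27) = 40/27 ≈ 1.4815)
m(q) = q
c = -6
b = -7950 (b = 75*(-106) = -7950)
b - c*R*m(-6) = -7950 - (-6*40/27)*(-6) = -7950 - (-80)*(-6)/9 = -7950 - 1*160/3 = -7950 - 160/3 = -24010/3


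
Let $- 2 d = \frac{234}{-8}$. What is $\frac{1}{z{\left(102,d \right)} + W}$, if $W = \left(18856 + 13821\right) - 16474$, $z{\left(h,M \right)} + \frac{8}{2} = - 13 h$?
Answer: $\frac{1}{14873} \approx 6.7236 \cdot 10^{-5}$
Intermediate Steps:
$d = \frac{117}{8}$ ($d = - \frac{234 \frac{1}{-8}}{2} = - \frac{234 \left(- \frac{1}{8}\right)}{2} = \left(- \frac{1}{2}\right) \left(- \frac{117}{4}\right) = \frac{117}{8} \approx 14.625$)
$z{\left(h,M \right)} = -4 - 13 h$
$W = 16203$ ($W = 32677 - 16474 = 16203$)
$\frac{1}{z{\left(102,d \right)} + W} = \frac{1}{\left(-4 - 1326\right) + 16203} = \frac{1}{-1330 + 16203} = \frac{1}{14873}$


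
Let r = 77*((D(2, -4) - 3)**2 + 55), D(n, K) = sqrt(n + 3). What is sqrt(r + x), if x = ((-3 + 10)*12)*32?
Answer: sqrt(8001 - 462*sqrt(5)) ≈ 83.474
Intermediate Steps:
D(n, K) = sqrt(3 + n)
r = 4235 + 77*(-3 + sqrt(5))**2 (r = 77*((sqrt(3 + 2) - 3)**2 + 55) = 77*((sqrt(5) - 3)**2 + 55) = 77*((-3 + sqrt(5))**2 + 55) = 77*(55 + (-3 + sqrt(5))**2) = 4235 + 77*(-3 + sqrt(5))**2 ≈ 4279.9)
x = 2688 (x = (7*12)*32 = 84*32 = 2688)
sqrt(r + x) = sqrt((5313 - 462*sqrt(5)) + 2688) = sqrt(8001 - 462*sqrt(5))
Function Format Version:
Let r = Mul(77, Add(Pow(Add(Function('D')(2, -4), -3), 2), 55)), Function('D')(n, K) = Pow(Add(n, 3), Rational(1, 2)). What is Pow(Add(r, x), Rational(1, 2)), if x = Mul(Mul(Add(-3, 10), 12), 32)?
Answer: Pow(Add(8001, Mul(-462, Pow(5, Rational(1, 2)))), Rational(1, 2)) ≈ 83.474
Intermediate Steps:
Function('D')(n, K) = Pow(Add(3, n), Rational(1, 2))
r = Add(4235, Mul(77, Pow(Add(-3, Pow(5, Rational(1, 2))), 2))) (r = Mul(77, Add(Pow(Add(Pow(Add(3, 2), Rational(1, 2)), -3), 2), 55)) = Mul(77, Add(Pow(Add(Pow(5, Rational(1, 2)), -3), 2), 55)) = Mul(77, Add(Pow(Add(-3, Pow(5, Rational(1, 2))), 2), 55)) = Mul(77, Add(55, Pow(Add(-3, Pow(5, Rational(1, 2))), 2))) = Add(4235, Mul(77, Pow(Add(-3, Pow(5, Rational(1, 2))), 2))) ≈ 4279.9)
x = 2688 (x = Mul(Mul(7, 12), 32) = Mul(84, 32) = 2688)
Pow(Add(r, x), Rational(1, 2)) = Pow(Add(Add(5313, Mul(-462, Pow(5, Rational(1, 2)))), 2688), Rational(1, 2)) = Pow(Add(8001, Mul(-462, Pow(5, Rational(1, 2)))), Rational(1, 2))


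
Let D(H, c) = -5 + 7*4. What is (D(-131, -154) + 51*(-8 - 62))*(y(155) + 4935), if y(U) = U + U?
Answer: -18604015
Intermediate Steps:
y(U) = 2*U
D(H, c) = 23 (D(H, c) = -5 + 28 = 23)
(D(-131, -154) + 51*(-8 - 62))*(y(155) + 4935) = (23 + 51*(-8 - 62))*(2*155 + 4935) = (23 + 51*(-70))*(310 + 4935) = (23 - 3570)*5245 = -3547*5245 = -18604015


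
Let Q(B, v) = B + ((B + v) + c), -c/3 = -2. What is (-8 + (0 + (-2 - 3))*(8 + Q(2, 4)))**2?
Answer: 13924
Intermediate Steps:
c = 6 (c = -3*(-2) = 6)
Q(B, v) = 6 + v + 2*B (Q(B, v) = B + ((B + v) + 6) = B + (6 + B + v) = 6 + v + 2*B)
(-8 + (0 + (-2 - 3))*(8 + Q(2, 4)))**2 = (-8 + (0 + (-2 - 3))*(8 + (6 + 4 + 2*2)))**2 = (-8 + (0 - 5)*(8 + (6 + 4 + 4)))**2 = (-8 - 5*(8 + 14))**2 = (-8 - 5*22)**2 = (-8 - 110)**2 = (-118)**2 = 13924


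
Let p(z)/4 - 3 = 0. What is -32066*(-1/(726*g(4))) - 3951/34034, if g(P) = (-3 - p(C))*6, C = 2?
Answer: -15335143/25270245 ≈ -0.60685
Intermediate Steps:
p(z) = 12 (p(z) = 12 + 4*0 = 12 + 0 = 12)
g(P) = -90 (g(P) = (-3 - 1*12)*6 = (-3 - 12)*6 = -15*6 = -90)
-32066*(-1/(726*g(4))) - 3951/34034 = -32066/((22*(-33))*(-90)) - 3951/34034 = -32066/((-726*(-90))) - 3951*1/34034 = -32066/65340 - 3951/34034 = -32066*1/65340 - 3951/34034 = -16033/32670 - 3951/34034 = -15335143/25270245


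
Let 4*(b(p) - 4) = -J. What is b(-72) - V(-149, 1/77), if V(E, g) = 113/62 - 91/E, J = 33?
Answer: -123481/18476 ≈ -6.6833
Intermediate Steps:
V(E, g) = 113/62 - 91/E (V(E, g) = 113*(1/62) - 91/E = 113/62 - 91/E)
b(p) = -17/4 (b(p) = 4 + (-1*33)/4 = 4 + (1/4)*(-33) = 4 - 33/4 = -17/4)
b(-72) - V(-149, 1/77) = -17/4 - (113/62 - 91/(-149)) = -17/4 - (113/62 - 91*(-1/149)) = -17/4 - (113/62 + 91/149) = -17/4 - 1*22479/9238 = -17/4 - 22479/9238 = -123481/18476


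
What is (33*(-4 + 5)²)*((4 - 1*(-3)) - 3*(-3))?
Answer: 528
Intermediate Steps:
(33*(-4 + 5)²)*((4 - 1*(-3)) - 3*(-3)) = (33*1²)*((4 + 3) + 9) = (33*1)*(7 + 9) = 33*16 = 528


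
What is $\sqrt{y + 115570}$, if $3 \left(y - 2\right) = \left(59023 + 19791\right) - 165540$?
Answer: $\frac{\sqrt{779970}}{3} \approx 294.39$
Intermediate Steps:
$y = - \frac{86720}{3}$ ($y = 2 + \frac{\left(59023 + 19791\right) - 165540}{3} = 2 + \frac{78814 - 165540}{3} = 2 + \frac{1}{3} \left(-86726\right) = 2 - \frac{86726}{3} = - \frac{86720}{3} \approx -28907.0$)
$\sqrt{y + 115570} = \sqrt{- \frac{86720}{3} + 115570} = \sqrt{\frac{259990}{3}} = \frac{\sqrt{779970}}{3}$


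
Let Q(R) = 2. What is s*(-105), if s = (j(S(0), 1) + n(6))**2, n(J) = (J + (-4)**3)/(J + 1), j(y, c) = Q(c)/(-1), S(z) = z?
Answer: -77760/7 ≈ -11109.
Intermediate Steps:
j(y, c) = -2 (j(y, c) = 2/(-1) = 2*(-1) = -2)
n(J) = (-64 + J)/(1 + J) (n(J) = (J - 64)/(1 + J) = (-64 + J)/(1 + J))
s = 5184/49 (s = (-2 + (-64 + 6)/(1 + 6))**2 = (-2 - 58/7)**2 = (-72/7)**2 = 5184/49 ≈ 105.80)
s*(-105) = (5184/49)*(-105) = -77760/7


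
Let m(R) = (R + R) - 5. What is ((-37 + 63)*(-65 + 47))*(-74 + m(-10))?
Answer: 46332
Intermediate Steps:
m(R) = -5 + 2*R (m(R) = 2*R - 5 = -5 + 2*R)
((-37 + 63)*(-65 + 47))*(-74 + m(-10)) = ((-37 + 63)*(-65 + 47))*(-74 + (-5 + 2*(-10))) = (26*(-18))*(-74 + (-5 - 20)) = -468*(-74 - 25) = -468*(-99) = 46332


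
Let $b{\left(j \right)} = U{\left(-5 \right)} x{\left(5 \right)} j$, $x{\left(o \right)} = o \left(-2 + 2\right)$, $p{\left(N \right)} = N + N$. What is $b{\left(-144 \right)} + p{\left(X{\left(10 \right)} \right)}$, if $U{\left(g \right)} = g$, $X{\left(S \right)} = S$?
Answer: $20$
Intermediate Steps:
$p{\left(N \right)} = 2 N$
$x{\left(o \right)} = 0$ ($x{\left(o \right)} = o 0 = 0$)
$b{\left(j \right)} = 0$ ($b{\left(j \right)} = \left(-5\right) 0 j = 0 j = 0$)
$b{\left(-144 \right)} + p{\left(X{\left(10 \right)} \right)} = 0 + 2 \cdot 10 = 0 + 20 = 20$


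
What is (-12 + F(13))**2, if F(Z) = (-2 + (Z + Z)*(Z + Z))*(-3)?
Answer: 4137156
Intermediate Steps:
F(Z) = 6 - 12*Z**2 (F(Z) = (-2 + (2*Z)*(2*Z))*(-3) = (-2 + 4*Z**2)*(-3) = 6 - 12*Z**2)
(-12 + F(13))**2 = (-12 + (6 - 12*13**2))**2 = (-12 + (6 - 12*169))**2 = (-12 + (6 - 2028))**2 = (-12 - 2022)**2 = (-2034)**2 = 4137156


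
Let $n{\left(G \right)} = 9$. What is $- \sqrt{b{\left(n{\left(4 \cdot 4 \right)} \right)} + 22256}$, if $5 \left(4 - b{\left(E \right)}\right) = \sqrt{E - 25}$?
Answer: $- \frac{2 \sqrt{139125 - 5 i}}{5} \approx -149.2 + 0.002681 i$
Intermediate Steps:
$b{\left(E \right)} = 4 - \frac{\sqrt{-25 + E}}{5}$ ($b{\left(E \right)} = 4 - \frac{\sqrt{E - 25}}{5} = 4 - \frac{\sqrt{-25 + E}}{5}$)
$- \sqrt{b{\left(n{\left(4 \cdot 4 \right)} \right)} + 22256} = - \sqrt{\left(4 - \frac{\sqrt{-25 + 9}}{5}\right) + 22256} = - \sqrt{\left(4 - \frac{\sqrt{-16}}{5}\right) + 22256} = - \sqrt{\left(4 - \frac{4 i}{5}\right) + 22256} = - \sqrt{22260 - \frac{4 i}{5}}$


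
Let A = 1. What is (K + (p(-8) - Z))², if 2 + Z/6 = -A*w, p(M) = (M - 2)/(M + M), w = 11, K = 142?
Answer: 3115225/64 ≈ 48675.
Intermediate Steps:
p(M) = (-2 + M)/(2*M) (p(M) = (-2 + M)/((2*M)) = (-2 + M)*(1/(2*M)) = (-2 + M)/(2*M))
Z = -78 (Z = -12 + 6*(-11) = -12 - 66 = -78)
(K + (p(-8) - Z))² = (142 + ((½)*(-2 - 8)/(-8) - 1*(-78)))² = (142 + ((½)*(-⅛)*(-10) + 78))² = (142 + (5/8 + 78))² = (142 + 629/8)² = (1765/8)² = 3115225/64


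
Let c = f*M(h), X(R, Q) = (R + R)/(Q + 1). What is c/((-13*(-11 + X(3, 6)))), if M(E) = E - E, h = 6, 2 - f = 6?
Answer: 0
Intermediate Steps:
f = -4 (f = 2 - 1*6 = 2 - 6 = -4)
M(E) = 0
X(R, Q) = 2*R/(1 + Q) (X(R, Q) = (2*R)/(1 + Q) = 2*R/(1 + Q))
c = 0 (c = -4*0 = 0)
c/((-13*(-11 + X(3, 6)))) = 0/((-13*(-11 + 2*3/(1 + 6)))) = 0/((-13*(-11 + 2*3/7))) = 0/((-13*(-11 + 2*3*(1/7)))) = 0/((-13*(-11 + 6/7))) = 0/((-13*(-71/7))) = 0/(923/7) = 0*(7/923) = 0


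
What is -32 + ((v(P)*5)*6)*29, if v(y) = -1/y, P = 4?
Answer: -499/2 ≈ -249.50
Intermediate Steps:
-32 + ((v(P)*5)*6)*29 = -32 + ((-1/4*5)*6)*29 = -32 + ((-1*1/4*5)*6)*29 = -32 + (-1/4*5*6)*29 = -32 - 5/4*6*29 = -32 - 15/2*29 = -32 - 435/2 = -499/2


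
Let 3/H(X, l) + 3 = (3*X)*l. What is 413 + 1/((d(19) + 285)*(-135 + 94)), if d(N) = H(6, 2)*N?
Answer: 53406671/129314 ≈ 413.00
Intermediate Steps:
H(X, l) = 3/(-3 + 3*X*l) (H(X, l) = 3/(-3 + (3*X)*l) = 3/(-3 + 3*X*l))
d(N) = N/11 (d(N) = N/(-1 + 6*2) = N/(-1 + 12) = N/11)
413 + 1/((d(19) + 285)*(-135 + 94)) = 413 + 1/(((1/11)*19 + 285)*(-135 + 94)) = 413 + 1/((19/11 + 285)*(-41)) = 413 - 1/41/(3154/11) = 413 + (11/3154)*(-1/41) = 413 - 11/129314 = 53406671/129314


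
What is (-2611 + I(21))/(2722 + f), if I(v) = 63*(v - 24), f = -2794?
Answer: 350/9 ≈ 38.889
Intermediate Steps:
I(v) = -1512 + 63*v (I(v) = 63*(-24 + v) = -1512 + 63*v)
(-2611 + I(21))/(2722 + f) = (-2611 + (-1512 + 63*21))/(2722 - 2794) = (-2611 + (-1512 + 1323))/(-72) = (-2611 - 189)*(-1/72) = -2800*(-1/72) = 350/9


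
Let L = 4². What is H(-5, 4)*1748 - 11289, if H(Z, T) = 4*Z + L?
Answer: -18281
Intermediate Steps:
L = 16
H(Z, T) = 16 + 4*Z (H(Z, T) = 4*Z + 16 = 16 + 4*Z)
H(-5, 4)*1748 - 11289 = (16 + 4*(-5))*1748 - 11289 = (16 - 20)*1748 - 11289 = -4*1748 - 11289 = -6992 - 11289 = -18281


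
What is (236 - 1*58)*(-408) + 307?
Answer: -72317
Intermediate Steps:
(236 - 1*58)*(-408) + 307 = (236 - 58)*(-408) + 307 = 178*(-408) + 307 = -72624 + 307 = -72317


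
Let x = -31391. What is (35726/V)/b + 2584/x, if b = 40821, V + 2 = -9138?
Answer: -482611027913/5856052890270 ≈ -0.082412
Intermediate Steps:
V = -9140 (V = -2 - 9138 = -9140)
(35726/V)/b + 2584/x = (35726/(-9140))/40821 + 2584/(-31391) = (35726*(-1/9140))*(1/40821) + 2584*(-1/31391) = -17863/4570*1/40821 - 2584/31391 = -17863/186551970 - 2584/31391 = -482611027913/5856052890270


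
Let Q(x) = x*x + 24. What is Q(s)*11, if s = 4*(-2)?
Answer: 968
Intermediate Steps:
s = -8
Q(x) = 24 + x² (Q(x) = x² + 24 = 24 + x²)
Q(s)*11 = (24 + (-8)²)*11 = (24 + 64)*11 = 88*11 = 968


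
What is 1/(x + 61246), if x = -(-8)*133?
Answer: 1/62310 ≈ 1.6049e-5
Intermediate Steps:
x = 1064 (x = -1*(-1064) = 1064)
1/(x + 61246) = 1/(1064 + 61246) = 1/62310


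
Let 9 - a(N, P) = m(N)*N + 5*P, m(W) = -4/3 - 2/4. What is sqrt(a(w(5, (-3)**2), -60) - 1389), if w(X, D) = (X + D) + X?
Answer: I*sqrt(37626)/6 ≈ 32.329*I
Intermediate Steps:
m(W) = -11/6 (m(W) = -4*1/3 - 2*1/4 = -4/3 - 1/2 = -11/6)
w(X, D) = D + 2*X (w(X, D) = (D + X) + X = D + 2*X)
a(N, P) = 9 - 5*P + 11*N/6 (a(N, P) = 9 - (-11*N/6 + 5*P) = 9 - (5*P - 11*N/6) = 9 + (-5*P + 11*N/6) = 9 - 5*P + 11*N/6)
sqrt(a(w(5, (-3)**2), -60) - 1389) = sqrt((9 - 5*(-60) + 11*((-3)**2 + 2*5)/6) - 1389) = sqrt((9 + 300 + 11*(9 + 10)/6) - 1389) = sqrt((9 + 300 + (11/6)*19) - 1389) = sqrt((9 + 300 + 209/6) - 1389) = sqrt(2063/6 - 1389) = sqrt(-6271/6) = I*sqrt(37626)/6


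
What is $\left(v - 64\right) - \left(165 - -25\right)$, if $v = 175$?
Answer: $-79$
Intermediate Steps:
$\left(v - 64\right) - \left(165 - -25\right) = \left(175 - 64\right) - \left(165 - -25\right) = \left(175 - 64\right) - \left(165 + 25\right) = 111 - 190 = -79$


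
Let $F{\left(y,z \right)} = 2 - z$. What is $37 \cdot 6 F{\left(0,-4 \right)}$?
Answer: $1332$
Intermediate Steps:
$37 \cdot 6 F{\left(0,-4 \right)} = 37 \cdot 6 \left(2 - -4\right) = 222 \left(2 + 4\right) = 222 \cdot 6 = 1332$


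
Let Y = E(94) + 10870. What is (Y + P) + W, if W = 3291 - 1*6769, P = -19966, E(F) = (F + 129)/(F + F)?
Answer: -2363689/188 ≈ -12573.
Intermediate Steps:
E(F) = (129 + F)/(2*F) (E(F) = (129 + F)/((2*F)) = (129 + F)*(1/(2*F)) = (129 + F)/(2*F))
Y = 2043783/188 (Y = (1/2)*(129 + 94)/94 + 10870 = (1/2)*(1/94)*223 + 10870 = 223/188 + 10870 = 2043783/188 ≈ 10871.)
W = -3478 (W = 3291 - 6769 = -3478)
(Y + P) + W = (2043783/188 - 19966) - 3478 = -1709825/188 - 3478 = -2363689/188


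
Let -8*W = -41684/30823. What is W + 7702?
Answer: 474807913/61646 ≈ 7702.2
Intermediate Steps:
W = 10421/61646 (W = -(-10421)/(2*30823) = -1/8*(-41684/30823) = 10421/61646 ≈ 0.16905)
W + 7702 = 10421/61646 + 7702 = 474807913/61646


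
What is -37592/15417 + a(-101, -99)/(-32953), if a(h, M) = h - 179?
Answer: -1234452416/508036401 ≈ -2.4299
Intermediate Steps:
a(h, M) = -179 + h
-37592/15417 + a(-101, -99)/(-32953) = -37592/15417 + (-179 - 101)/(-32953) = -37592*1/15417 - 280*(-1/32953) = -37592/15417 + 280/32953 = -1234452416/508036401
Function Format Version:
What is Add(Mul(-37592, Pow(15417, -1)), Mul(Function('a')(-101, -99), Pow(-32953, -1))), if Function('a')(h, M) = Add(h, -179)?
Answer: Rational(-1234452416, 508036401) ≈ -2.4299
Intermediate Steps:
Function('a')(h, M) = Add(-179, h)
Add(Mul(-37592, Pow(15417, -1)), Mul(Function('a')(-101, -99), Pow(-32953, -1))) = Add(Mul(-37592, Pow(15417, -1)), Mul(Add(-179, -101), Pow(-32953, -1))) = Add(Mul(-37592, Rational(1, 15417)), Mul(-280, Rational(-1, 32953))) = Add(Rational(-37592, 15417), Rational(280, 32953)) = Rational(-1234452416, 508036401)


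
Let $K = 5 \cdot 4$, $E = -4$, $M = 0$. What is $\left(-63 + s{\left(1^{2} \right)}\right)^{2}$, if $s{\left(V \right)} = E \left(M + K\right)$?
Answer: $20449$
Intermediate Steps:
$K = 20$
$s{\left(V \right)} = -80$ ($s{\left(V \right)} = - 4 \left(0 + 20\right) = \left(-4\right) 20 = -80$)
$\left(-63 + s{\left(1^{2} \right)}\right)^{2} = \left(-63 - 80\right)^{2} = \left(-143\right)^{2} = 20449$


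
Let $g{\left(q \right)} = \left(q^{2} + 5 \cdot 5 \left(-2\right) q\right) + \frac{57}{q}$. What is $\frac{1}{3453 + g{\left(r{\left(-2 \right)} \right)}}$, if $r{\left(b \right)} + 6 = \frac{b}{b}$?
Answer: $\frac{5}{18583} \approx 0.00026906$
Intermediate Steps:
$r{\left(b \right)} = -5$ ($r{\left(b \right)} = -6 + \frac{b}{b} = -6 + 1 = -5$)
$g{\left(q \right)} = q^{2} - 50 q + \frac{57}{q}$ ($g{\left(q \right)} = \left(q^{2} + 25 \left(-2\right) q\right) + \frac{57}{q} = \left(q^{2} - 50 q\right) + \frac{57}{q} = q^{2} - 50 q + \frac{57}{q}$)
$\frac{1}{3453 + g{\left(r{\left(-2 \right)} \right)}} = \frac{1}{3453 + \frac{57 + \left(-5\right)^{2} \left(-50 - 5\right)}{-5}} = \frac{1}{3453 - \frac{57 + 25 \left(-55\right)}{5}} = \frac{1}{3453 - \frac{57 - 1375}{5}} = \frac{1}{3453 - - \frac{1318}{5}} = \frac{1}{3453 + \frac{1318}{5}} = \frac{1}{\frac{18583}{5}} = \frac{5}{18583}$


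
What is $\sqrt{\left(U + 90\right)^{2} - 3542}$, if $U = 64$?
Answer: $\sqrt{20174} \approx 142.04$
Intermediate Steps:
$\sqrt{\left(U + 90\right)^{2} - 3542} = \sqrt{\left(64 + 90\right)^{2} - 3542} = \sqrt{154^{2} - 3542} = \sqrt{23716 - 3542} = \sqrt{20174}$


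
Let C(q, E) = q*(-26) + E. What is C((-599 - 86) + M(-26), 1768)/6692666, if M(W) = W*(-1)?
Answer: 9451/3346333 ≈ 0.0028243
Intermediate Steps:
M(W) = -W
C(q, E) = E - 26*q (C(q, E) = -26*q + E = E - 26*q)
C((-599 - 86) + M(-26), 1768)/6692666 = (1768 - 26*((-599 - 86) - 1*(-26)))/6692666 = (1768 - 26*(-685 + 26))*(1/6692666) = (1768 - 26*(-659))*(1/6692666) = (1768 + 17134)*(1/6692666) = 18902*(1/6692666) = 9451/3346333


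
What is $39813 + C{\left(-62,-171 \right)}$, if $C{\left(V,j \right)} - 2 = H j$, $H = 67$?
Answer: $28358$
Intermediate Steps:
$C{\left(V,j \right)} = 2 + 67 j$
$39813 + C{\left(-62,-171 \right)} = 39813 + \left(2 + 67 \left(-171\right)\right) = 39813 + \left(2 - 11457\right) = 39813 - 11455 = 28358$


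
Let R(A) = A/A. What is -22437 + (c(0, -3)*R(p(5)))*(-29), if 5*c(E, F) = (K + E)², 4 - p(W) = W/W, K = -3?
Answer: -112446/5 ≈ -22489.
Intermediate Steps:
p(W) = 3 (p(W) = 4 - W/W = 4 - 1*1 = 4 - 1 = 3)
R(A) = 1
c(E, F) = (-3 + E)²/5
-22437 + (c(0, -3)*R(p(5)))*(-29) = -22437 + (((-3 + 0)²/5)*1)*(-29) = -22437 + (((⅕)*(-3)²)*1)*(-29) = -22437 + (((⅕)*9)*1)*(-29) = -22437 + ((9/5)*1)*(-29) = -22437 + (9/5)*(-29) = -22437 - 261/5 = -112446/5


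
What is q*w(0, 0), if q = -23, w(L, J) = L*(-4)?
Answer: 0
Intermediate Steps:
w(L, J) = -4*L
q*w(0, 0) = -(-92)*0 = -23*0 = 0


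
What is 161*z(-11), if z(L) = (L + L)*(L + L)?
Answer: 77924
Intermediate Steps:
z(L) = 4*L**2 (z(L) = (2*L)*(2*L) = 4*L**2)
161*z(-11) = 161*(4*(-11)**2) = 161*(4*121) = 161*484 = 77924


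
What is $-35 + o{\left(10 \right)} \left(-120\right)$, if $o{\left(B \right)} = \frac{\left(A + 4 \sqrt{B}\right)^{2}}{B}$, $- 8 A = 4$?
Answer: $-1958 + 48 \sqrt{10} \approx -1806.2$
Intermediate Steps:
$A = - \frac{1}{2}$ ($A = \left(- \frac{1}{8}\right) 4 = - \frac{1}{2} \approx -0.5$)
$o{\left(B \right)} = \frac{\left(- \frac{1}{2} + 4 \sqrt{B}\right)^{2}}{B}$
$-35 + o{\left(10 \right)} \left(-120\right) = -35 + \frac{\left(-1 + 8 \sqrt{10}\right)^{2}}{4 \cdot 10} \left(-120\right) = -35 + \frac{1}{4} \cdot \frac{1}{10} \left(-1 + 8 \sqrt{10}\right)^{2} \left(-120\right) = -35 + \frac{\left(-1 + 8 \sqrt{10}\right)^{2}}{40} \left(-120\right) = -35 - 3 \left(-1 + 8 \sqrt{10}\right)^{2}$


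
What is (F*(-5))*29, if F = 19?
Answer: -2755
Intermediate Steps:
(F*(-5))*29 = (19*(-5))*29 = -95*29 = -2755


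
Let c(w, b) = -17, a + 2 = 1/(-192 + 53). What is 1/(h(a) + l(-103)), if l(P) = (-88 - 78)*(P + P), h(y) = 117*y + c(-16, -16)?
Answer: 139/4718238 ≈ 2.9460e-5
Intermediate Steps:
a = -279/139 (a = -2 + 1/(-192 + 53) = -2 + 1/(-139) = -2 - 1/139 = -279/139 ≈ -2.0072)
h(y) = -17 + 117*y (h(y) = 117*y - 17 = -17 + 117*y)
l(P) = -332*P
1/(h(a) + l(-103)) = 1/((-17 + 117*(-279/139)) - 332*(-103)) = 1/((-17 - 32643/139) + 34196) = 1/(-35006/139 + 34196) = 1/(4718238/139) = 139/4718238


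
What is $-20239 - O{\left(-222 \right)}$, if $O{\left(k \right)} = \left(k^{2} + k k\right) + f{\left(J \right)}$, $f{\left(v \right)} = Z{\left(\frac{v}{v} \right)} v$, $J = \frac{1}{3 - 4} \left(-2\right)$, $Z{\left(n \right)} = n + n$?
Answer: $-118811$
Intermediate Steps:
$Z{\left(n \right)} = 2 n$
$J = 2$ ($J = \frac{1}{-1} \left(-2\right) = \left(-1\right) \left(-2\right) = 2$)
$f{\left(v \right)} = 2 v$ ($f{\left(v \right)} = 2 \frac{v}{v} v = 2 \cdot 1 v = 2 v$)
$O{\left(k \right)} = 4 + 2 k^{2}$ ($O{\left(k \right)} = \left(k^{2} + k k\right) + 2 \cdot 2 = \left(k^{2} + k^{2}\right) + 4 = 2 k^{2} + 4 = 4 + 2 k^{2}$)
$-20239 - O{\left(-222 \right)} = -20239 - \left(4 + 2 \left(-222\right)^{2}\right) = -20239 - \left(4 + 2 \cdot 49284\right) = -20239 - \left(4 + 98568\right) = -20239 - 98572 = -118811$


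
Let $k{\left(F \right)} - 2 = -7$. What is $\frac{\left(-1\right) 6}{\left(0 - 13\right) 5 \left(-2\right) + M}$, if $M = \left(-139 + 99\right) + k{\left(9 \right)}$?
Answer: $- \frac{6}{85} \approx -0.070588$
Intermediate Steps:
$k{\left(F \right)} = -5$ ($k{\left(F \right)} = 2 - 7 = -5$)
$M = -45$ ($M = \left(-139 + 99\right) - 5 = -40 - 5 = -45$)
$\frac{\left(-1\right) 6}{\left(0 - 13\right) 5 \left(-2\right) + M} = \frac{\left(-1\right) 6}{\left(0 - 13\right) 5 \left(-2\right) - 45} = \frac{1}{\left(-13\right) \left(-10\right) - 45} \left(-6\right) = \frac{1}{130 - 45} \left(-6\right) = \frac{1}{85} \left(-6\right) = - \frac{6}{85}$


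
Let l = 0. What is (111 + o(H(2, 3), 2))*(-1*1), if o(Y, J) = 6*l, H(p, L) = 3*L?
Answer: -111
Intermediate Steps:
o(Y, J) = 0 (o(Y, J) = 6*0 = 0)
(111 + o(H(2, 3), 2))*(-1*1) = (111 + 0)*(-1*1) = 111*(-1) = -111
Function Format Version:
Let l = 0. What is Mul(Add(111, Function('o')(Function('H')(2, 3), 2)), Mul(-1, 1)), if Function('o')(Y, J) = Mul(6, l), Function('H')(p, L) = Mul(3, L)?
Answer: -111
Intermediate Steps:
Function('o')(Y, J) = 0 (Function('o')(Y, J) = Mul(6, 0) = 0)
Mul(Add(111, Function('o')(Function('H')(2, 3), 2)), Mul(-1, 1)) = Mul(Add(111, 0), Mul(-1, 1)) = Mul(111, -1) = -111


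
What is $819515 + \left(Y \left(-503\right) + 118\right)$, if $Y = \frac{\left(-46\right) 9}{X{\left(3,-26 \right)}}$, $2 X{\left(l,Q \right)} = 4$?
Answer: $923754$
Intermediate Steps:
$X{\left(l,Q \right)} = 2$ ($X{\left(l,Q \right)} = \frac{1}{2} \cdot 4 = 2$)
$Y = -207$ ($Y = \frac{\left(-46\right) 9}{2} = \left(-414\right) \frac{1}{2} = -207$)
$819515 + \left(Y \left(-503\right) + 118\right) = 819515 + \left(\left(-207\right) \left(-503\right) + 118\right) = 819515 + \left(104121 + 118\right) = 819515 + 104239 = 923754$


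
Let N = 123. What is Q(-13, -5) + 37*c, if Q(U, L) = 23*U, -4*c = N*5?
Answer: -23951/4 ≈ -5987.8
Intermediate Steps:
c = -615/4 (c = -123*5/4 = -¼*615 = -615/4 ≈ -153.75)
Q(-13, -5) + 37*c = 23*(-13) + 37*(-615/4) = -299 - 22755/4 = -23951/4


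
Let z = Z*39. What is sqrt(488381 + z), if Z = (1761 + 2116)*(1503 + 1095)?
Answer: 5*sqrt(15732551) ≈ 19832.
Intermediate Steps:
Z = 10072446 (Z = 3877*2598 = 10072446)
z = 392825394 (z = 10072446*39 = 392825394)
sqrt(488381 + z) = sqrt(488381 + 392825394) = sqrt(393313775) = 5*sqrt(15732551)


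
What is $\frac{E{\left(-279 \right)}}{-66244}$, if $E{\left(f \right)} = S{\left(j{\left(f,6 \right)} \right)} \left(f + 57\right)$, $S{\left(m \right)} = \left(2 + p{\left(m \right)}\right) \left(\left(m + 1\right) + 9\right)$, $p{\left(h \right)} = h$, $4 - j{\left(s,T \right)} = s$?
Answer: $\frac{9269055}{33122} \approx 279.85$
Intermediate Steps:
$j{\left(s,T \right)} = 4 - s$
$S{\left(m \right)} = \left(2 + m\right) \left(10 + m\right)$ ($S{\left(m \right)} = \left(2 + m\right) \left(\left(m + 1\right) + 9\right) = \left(2 + m\right) \left(\left(1 + m\right) + 9\right) = \left(2 + m\right) \left(10 + m\right)$)
$E{\left(f \right)} = \left(57 + f\right) \left(68 + \left(4 - f\right)^{2} - 12 f\right)$ ($E{\left(f \right)} = \left(20 + \left(4 - f\right)^{2} + 12 \left(4 - f\right)\right) \left(f + 57\right) = \left(20 + \left(4 - f\right)^{2} - \left(-48 + 12 f\right)\right) \left(57 + f\right) = \left(68 + \left(4 - f\right)^{2} - 12 f\right) \left(57 + f\right) = \left(57 + f\right) \left(68 + \left(4 - f\right)^{2} - 12 f\right)$)
$\frac{E{\left(-279 \right)}}{-66244} = \frac{\left(57 - 279\right) \left(68 + \left(-4 - 279\right)^{2} - -3348\right)}{-66244} = - 222 \left(68 + \left(-283\right)^{2} + 3348\right) \left(- \frac{1}{66244}\right) = - 222 \left(68 + 80089 + 3348\right) \left(- \frac{1}{66244}\right) = \left(-222\right) 83505 \left(- \frac{1}{66244}\right) = \left(-18538110\right) \left(- \frac{1}{66244}\right) = \frac{9269055}{33122}$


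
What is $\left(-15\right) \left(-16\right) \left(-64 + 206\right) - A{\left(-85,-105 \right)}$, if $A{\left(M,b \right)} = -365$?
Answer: $34445$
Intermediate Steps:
$\left(-15\right) \left(-16\right) \left(-64 + 206\right) - A{\left(-85,-105 \right)} = \left(-15\right) \left(-16\right) \left(-64 + 206\right) - -365 = 240 \cdot 142 + 365 = 34080 + 365 = 34445$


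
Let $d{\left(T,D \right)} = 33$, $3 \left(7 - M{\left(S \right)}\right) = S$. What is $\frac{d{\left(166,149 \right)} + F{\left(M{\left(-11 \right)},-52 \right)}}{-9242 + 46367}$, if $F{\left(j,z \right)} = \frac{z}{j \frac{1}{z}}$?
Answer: $\frac{191}{24750} \approx 0.0077172$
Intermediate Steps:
$M{\left(S \right)} = 7 - \frac{S}{3}$
$F{\left(j,z \right)} = \frac{z^{2}}{j}$ ($F{\left(j,z \right)} = z \frac{z}{j} = \frac{z^{2}}{j}$)
$\frac{d{\left(166,149 \right)} + F{\left(M{\left(-11 \right)},-52 \right)}}{-9242 + 46367} = \frac{33 + \frac{\left(-52\right)^{2}}{7 - - \frac{11}{3}}}{-9242 + 46367} = \frac{33 + \frac{1}{7 + \frac{11}{3}} \cdot 2704}{37125} = \left(33 + \frac{1}{\frac{32}{3}} \cdot 2704\right) \frac{1}{37125} = \left(33 + \frac{3}{32} \cdot 2704\right) \frac{1}{37125} = \left(33 + \frac{507}{2}\right) \frac{1}{37125} = \frac{573}{2} \cdot \frac{1}{37125} = \frac{191}{24750}$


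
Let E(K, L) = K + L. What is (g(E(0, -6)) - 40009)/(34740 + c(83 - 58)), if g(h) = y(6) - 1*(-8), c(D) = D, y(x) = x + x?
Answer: -39989/34765 ≈ -1.1503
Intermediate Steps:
y(x) = 2*x
g(h) = 20 (g(h) = 2*6 - 1*(-8) = 12 + 8 = 20)
(g(E(0, -6)) - 40009)/(34740 + c(83 - 58)) = (20 - 40009)/(34740 + (83 - 58)) = -39989/(34740 + 25) = -39989/34765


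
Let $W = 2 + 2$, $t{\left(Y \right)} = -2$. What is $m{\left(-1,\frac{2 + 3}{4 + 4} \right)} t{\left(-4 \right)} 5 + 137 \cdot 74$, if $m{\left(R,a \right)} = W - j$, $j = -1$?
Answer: $10088$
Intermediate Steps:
$W = 4$
$m{\left(R,a \right)} = 5$ ($m{\left(R,a \right)} = 4 - -1 = 4 + 1 = 5$)
$m{\left(-1,\frac{2 + 3}{4 + 4} \right)} t{\left(-4 \right)} 5 + 137 \cdot 74 = 5 \left(-2\right) 5 + 137 \cdot 74 = \left(-10\right) 5 + 10138 = -50 + 10138 = 10088$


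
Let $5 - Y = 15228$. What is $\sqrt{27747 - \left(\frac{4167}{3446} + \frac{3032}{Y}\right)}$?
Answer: $\frac{\sqrt{76353907155046361906}}{52458458} \approx 166.57$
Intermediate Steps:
$Y = -15223$ ($Y = 5 - 15228 = -15223$)
$\sqrt{27747 - \left(\frac{4167}{3446} + \frac{3032}{Y}\right)} = \sqrt{27747 - \left(- \frac{3032}{15223} + \frac{4167}{3446}\right)} = \sqrt{27747 - \frac{52985969}{52458458}} = \sqrt{\frac{1455511848157}{52458458}} = \frac{\sqrt{76353907155046361906}}{52458458}$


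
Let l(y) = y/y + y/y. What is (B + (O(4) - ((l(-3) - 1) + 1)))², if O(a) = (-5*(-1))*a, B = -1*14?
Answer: 16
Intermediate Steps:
l(y) = 2 (l(y) = 1 + 1 = 2)
B = -14
O(a) = 5*a
(B + (O(4) - ((l(-3) - 1) + 1)))² = (-14 + (5*4 - ((2 - 1) + 1)))² = (-14 + (20 - (1 + 1)))² = (-14 + (20 - 1*2))² = (-14 + (20 - 2))² = (-14 + 18)² = 4² = 16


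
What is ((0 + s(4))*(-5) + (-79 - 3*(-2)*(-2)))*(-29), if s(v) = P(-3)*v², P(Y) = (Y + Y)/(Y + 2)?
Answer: 16559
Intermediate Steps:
P(Y) = 2*Y/(2 + Y) (P(Y) = (2*Y)/(2 + Y) = 2*Y/(2 + Y))
s(v) = 6*v² (s(v) = (2*(-3)/(2 - 3))*v² = (2*(-3)/(-1))*v² = (2*(-3)*(-1))*v² = 6*v²)
((0 + s(4))*(-5) + (-79 - 3*(-2)*(-2)))*(-29) = ((0 + 6*4²)*(-5) + (-79 - 3*(-2)*(-2)))*(-29) = ((0 + 6*16)*(-5) + (-79 - (-6)*(-2)))*(-29) = ((0 + 96)*(-5) + (-79 - 1*12))*(-29) = (96*(-5) + (-79 - 12))*(-29) = (-480 - 91)*(-29) = -571*(-29) = 16559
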